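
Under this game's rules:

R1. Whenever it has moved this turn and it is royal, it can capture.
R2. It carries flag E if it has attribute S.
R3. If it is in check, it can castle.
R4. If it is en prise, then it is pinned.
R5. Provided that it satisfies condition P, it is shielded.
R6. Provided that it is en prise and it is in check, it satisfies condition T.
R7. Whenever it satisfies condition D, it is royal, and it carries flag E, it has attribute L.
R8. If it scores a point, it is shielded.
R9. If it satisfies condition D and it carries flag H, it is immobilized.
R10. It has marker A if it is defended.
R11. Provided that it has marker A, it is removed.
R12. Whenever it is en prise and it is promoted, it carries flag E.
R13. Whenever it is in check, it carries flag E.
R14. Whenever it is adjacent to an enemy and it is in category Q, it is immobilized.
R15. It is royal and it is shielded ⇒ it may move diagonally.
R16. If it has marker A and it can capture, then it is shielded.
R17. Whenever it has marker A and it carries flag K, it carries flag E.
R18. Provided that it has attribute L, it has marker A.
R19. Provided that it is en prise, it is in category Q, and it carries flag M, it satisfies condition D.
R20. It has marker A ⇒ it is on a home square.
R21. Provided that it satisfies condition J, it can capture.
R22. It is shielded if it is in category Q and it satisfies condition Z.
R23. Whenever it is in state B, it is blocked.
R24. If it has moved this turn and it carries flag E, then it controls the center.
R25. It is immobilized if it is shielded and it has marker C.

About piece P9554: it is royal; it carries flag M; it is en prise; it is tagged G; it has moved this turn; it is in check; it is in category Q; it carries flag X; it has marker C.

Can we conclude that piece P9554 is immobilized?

By R1 (it has moved this turn, it is royal): it can capture.
By R13 (it is in check): it carries flag E.
By R19 (it is en prise, it is in category Q, it carries flag M): it satisfies condition D.
By R7 (it satisfies condition D, it is royal, it carries flag E): it has attribute L.
By R18 (it has attribute L): it has marker A.
By R16 (it has marker A, it can capture): it is shielded.
By R25 (it is shielded, it has marker C): it is immobilized.

Yes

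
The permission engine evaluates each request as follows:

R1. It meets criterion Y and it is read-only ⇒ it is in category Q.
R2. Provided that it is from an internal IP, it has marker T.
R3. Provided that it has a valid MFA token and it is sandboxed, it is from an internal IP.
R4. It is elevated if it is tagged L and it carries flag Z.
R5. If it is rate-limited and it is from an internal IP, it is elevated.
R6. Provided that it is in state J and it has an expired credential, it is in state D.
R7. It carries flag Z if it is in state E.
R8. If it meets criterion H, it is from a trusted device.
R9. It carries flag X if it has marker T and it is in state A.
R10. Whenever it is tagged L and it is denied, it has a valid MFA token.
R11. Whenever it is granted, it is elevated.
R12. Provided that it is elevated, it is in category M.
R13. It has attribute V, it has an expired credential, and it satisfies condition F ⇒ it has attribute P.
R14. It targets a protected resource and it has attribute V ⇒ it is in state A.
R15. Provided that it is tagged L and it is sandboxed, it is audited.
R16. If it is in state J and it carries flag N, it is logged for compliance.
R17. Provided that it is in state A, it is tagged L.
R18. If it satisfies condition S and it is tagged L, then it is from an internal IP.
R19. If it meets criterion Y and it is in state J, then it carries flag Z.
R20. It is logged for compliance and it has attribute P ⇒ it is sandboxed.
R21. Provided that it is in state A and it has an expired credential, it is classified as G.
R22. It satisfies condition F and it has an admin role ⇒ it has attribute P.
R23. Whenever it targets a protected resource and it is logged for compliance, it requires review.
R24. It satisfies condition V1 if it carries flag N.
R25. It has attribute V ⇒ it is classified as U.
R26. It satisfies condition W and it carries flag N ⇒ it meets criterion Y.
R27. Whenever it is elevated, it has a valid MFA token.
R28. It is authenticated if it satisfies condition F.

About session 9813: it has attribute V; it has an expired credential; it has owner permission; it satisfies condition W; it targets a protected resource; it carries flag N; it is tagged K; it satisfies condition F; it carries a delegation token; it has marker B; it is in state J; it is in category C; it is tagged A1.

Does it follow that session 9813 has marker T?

By R13 (it has attribute V, it has an expired credential, it satisfies condition F): it has attribute P.
By R14 (it targets a protected resource, it has attribute V): it is in state A.
By R16 (it is in state J, it carries flag N): it is logged for compliance.
By R17 (it is in state A): it is tagged L.
By R20 (it is logged for compliance, it has attribute P): it is sandboxed.
By R26 (it satisfies condition W, it carries flag N): it meets criterion Y.
By R19 (it meets criterion Y, it is in state J): it carries flag Z.
By R4 (it is tagged L, it carries flag Z): it is elevated.
By R27 (it is elevated): it has a valid MFA token.
By R3 (it has a valid MFA token, it is sandboxed): it is from an internal IP.
By R2 (it is from an internal IP): it has marker T.

Yes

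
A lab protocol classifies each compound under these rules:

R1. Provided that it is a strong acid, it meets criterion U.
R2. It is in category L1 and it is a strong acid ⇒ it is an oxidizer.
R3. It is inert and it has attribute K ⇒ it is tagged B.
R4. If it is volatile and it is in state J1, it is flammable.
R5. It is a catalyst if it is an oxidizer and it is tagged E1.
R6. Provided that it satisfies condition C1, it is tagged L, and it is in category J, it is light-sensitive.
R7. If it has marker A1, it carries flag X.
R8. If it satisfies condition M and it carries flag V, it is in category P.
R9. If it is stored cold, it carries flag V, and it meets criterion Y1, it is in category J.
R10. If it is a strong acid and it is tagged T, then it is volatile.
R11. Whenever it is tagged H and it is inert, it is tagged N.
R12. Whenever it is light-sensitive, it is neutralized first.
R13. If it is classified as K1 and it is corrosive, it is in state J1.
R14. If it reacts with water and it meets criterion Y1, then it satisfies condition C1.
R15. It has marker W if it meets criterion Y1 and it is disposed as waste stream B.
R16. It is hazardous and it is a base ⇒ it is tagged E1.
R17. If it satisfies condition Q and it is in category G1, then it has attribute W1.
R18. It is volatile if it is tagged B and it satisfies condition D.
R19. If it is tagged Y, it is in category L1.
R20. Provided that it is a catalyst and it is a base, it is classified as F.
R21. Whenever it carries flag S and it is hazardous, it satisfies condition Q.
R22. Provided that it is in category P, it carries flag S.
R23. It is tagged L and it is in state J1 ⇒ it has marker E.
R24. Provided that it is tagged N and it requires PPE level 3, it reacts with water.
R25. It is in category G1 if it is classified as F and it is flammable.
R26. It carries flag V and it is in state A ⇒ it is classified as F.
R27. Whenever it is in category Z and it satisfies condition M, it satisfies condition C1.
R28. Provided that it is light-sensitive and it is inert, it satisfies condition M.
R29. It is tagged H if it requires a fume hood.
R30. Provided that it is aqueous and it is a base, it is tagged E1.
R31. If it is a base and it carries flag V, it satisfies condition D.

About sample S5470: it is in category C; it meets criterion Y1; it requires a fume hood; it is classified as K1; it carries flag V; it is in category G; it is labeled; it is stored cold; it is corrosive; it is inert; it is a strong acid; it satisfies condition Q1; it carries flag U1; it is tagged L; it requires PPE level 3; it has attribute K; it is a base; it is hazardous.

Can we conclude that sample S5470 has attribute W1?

No

Forward chaining from the given facts derives: meets criterion U, is tagged B, is in category J, is in state J1, is tagged E1, has marker E, is tagged H, satisfies condition D, is tagged N, is volatile, reacts with water, is flammable, satisfies condition C1, is light-sensitive, is neutralized first, satisfies condition M, is in category P, carries flag S, satisfies condition Q.
The only rule concluding "it has attribute W1" is R17, which needs "it is in category G1"; that is never established.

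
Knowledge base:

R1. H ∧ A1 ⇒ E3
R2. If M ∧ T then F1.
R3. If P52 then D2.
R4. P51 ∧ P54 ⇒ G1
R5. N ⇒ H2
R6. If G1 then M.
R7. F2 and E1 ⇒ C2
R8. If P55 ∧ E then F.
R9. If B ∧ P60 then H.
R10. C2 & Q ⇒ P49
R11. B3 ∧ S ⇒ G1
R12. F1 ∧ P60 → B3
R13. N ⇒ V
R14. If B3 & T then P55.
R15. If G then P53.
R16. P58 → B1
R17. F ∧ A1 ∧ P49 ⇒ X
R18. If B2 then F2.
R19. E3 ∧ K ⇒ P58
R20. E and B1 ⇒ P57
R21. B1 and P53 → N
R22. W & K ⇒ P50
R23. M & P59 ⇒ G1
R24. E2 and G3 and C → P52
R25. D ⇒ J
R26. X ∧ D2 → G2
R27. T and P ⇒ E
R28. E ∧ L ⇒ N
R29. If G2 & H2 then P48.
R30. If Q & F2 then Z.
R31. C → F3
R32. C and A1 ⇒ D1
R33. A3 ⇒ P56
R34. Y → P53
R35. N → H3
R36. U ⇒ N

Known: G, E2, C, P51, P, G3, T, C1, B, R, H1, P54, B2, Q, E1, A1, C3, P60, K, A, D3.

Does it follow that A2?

Forward chaining from the given facts derives: G1, M, H, P53, F2, P52, E, Z, F3, D1, E3, F1, D2, C2, P49, B3, P55, P58, F, B1, X, P57, N, G2, H3, H2, V, P48.
No rule has A2 as its conclusion, and it is not among the given facts.

No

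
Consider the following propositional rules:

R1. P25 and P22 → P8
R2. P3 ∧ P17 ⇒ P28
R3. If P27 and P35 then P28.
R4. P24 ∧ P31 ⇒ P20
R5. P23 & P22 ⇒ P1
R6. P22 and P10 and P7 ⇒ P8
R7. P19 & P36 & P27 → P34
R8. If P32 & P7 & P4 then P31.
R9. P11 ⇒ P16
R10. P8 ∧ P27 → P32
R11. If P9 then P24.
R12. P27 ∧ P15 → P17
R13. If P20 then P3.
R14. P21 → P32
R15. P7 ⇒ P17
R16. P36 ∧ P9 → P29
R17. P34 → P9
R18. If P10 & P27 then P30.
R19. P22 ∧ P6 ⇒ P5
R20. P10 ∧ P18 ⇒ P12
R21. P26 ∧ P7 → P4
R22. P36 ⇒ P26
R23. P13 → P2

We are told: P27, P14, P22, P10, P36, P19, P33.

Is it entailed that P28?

No

Forward chaining from the given facts derives: P34, P9, P30, P26, P24, P29.
Rules concluding P28: R2 needs P3; R3 needs P35 — none of these are established.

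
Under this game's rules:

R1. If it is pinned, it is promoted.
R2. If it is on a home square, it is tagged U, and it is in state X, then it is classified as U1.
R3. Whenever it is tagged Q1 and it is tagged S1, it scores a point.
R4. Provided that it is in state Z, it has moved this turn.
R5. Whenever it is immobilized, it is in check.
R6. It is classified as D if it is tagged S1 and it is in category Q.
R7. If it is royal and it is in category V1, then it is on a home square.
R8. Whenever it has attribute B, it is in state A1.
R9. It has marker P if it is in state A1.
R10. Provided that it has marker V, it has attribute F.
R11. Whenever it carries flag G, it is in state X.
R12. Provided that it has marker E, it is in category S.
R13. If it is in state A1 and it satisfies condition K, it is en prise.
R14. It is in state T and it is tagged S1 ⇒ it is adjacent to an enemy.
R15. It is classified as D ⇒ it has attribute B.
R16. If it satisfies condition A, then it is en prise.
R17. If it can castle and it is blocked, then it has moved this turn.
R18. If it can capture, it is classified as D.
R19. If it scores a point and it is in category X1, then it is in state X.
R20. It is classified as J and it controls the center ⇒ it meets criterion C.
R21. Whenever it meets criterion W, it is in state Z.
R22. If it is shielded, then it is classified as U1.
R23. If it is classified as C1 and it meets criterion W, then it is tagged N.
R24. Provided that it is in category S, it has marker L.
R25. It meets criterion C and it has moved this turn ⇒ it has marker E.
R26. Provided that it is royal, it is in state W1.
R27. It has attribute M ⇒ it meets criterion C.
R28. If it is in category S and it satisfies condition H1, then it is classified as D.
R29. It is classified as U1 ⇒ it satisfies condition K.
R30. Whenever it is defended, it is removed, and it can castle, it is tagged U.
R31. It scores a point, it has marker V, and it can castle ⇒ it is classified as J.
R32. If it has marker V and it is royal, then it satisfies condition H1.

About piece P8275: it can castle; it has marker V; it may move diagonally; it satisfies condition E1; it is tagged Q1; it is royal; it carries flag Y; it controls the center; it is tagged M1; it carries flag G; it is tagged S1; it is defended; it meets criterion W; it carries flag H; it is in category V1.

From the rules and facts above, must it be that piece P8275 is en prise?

Forward chaining from the given facts derives: scores a point, is on a home square, has attribute F, is in state X, is in state Z, is in state W1, is classified as J, satisfies condition H1, has moved this turn, meets criterion C, has marker E, is in category S, has marker L, is classified as D, has attribute B, is in state A1, has marker P.
Rules concluding "it is en prise": R13 needs "it satisfies condition K"; R16 needs "it satisfies condition A" — none of these are established.

No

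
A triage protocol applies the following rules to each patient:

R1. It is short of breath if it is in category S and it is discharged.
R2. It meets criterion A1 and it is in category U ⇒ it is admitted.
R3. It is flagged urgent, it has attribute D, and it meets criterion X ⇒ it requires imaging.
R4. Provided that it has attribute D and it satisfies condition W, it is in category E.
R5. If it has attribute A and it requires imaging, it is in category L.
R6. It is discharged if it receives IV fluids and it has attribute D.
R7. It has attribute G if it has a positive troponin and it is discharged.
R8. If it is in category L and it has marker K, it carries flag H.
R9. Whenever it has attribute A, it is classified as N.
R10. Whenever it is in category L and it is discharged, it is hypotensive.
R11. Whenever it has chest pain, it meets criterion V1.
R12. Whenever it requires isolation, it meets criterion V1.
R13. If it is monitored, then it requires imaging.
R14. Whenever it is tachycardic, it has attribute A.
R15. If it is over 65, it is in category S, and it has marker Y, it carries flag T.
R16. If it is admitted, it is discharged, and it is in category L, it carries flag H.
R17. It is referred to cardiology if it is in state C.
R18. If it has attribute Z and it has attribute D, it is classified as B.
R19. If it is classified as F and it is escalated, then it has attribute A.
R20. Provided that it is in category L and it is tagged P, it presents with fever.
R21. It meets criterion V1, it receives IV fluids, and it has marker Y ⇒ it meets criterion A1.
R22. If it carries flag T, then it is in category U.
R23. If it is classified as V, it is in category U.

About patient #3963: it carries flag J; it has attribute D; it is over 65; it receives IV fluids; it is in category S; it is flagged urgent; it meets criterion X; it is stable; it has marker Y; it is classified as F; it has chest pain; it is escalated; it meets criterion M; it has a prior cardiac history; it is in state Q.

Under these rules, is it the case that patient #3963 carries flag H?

By R3 (it is flagged urgent, it has attribute D, it meets criterion X): it requires imaging.
By R6 (it receives IV fluids, it has attribute D): it is discharged.
By R11 (it has chest pain): it meets criterion V1.
By R15 (it is over 65, it is in category S, it has marker Y): it carries flag T.
By R19 (it is classified as F, it is escalated): it has attribute A.
By R21 (it meets criterion V1, it receives IV fluids, it has marker Y): it meets criterion A1.
By R22 (it carries flag T): it is in category U.
By R2 (it meets criterion A1, it is in category U): it is admitted.
By R5 (it has attribute A, it requires imaging): it is in category L.
By R16 (it is admitted, it is discharged, it is in category L): it carries flag H.

Yes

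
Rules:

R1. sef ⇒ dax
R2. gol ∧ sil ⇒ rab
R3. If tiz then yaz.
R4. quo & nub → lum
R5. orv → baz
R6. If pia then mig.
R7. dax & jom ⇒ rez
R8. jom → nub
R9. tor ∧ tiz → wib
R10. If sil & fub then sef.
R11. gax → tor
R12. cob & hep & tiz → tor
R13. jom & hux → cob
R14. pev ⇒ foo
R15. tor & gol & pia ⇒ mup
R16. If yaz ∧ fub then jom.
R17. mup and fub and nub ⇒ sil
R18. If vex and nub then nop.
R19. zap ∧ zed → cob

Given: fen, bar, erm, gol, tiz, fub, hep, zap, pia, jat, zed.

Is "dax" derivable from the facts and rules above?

yaz  (by R3: tiz)
jom  (by R16: yaz, fub)
cob  (by R19: zap, zed)
nub  (by R8: jom)
tor  (by R12: cob, hep, tiz)
mup  (by R15: tor, gol, pia)
sil  (by R17: mup, fub, nub)
sef  (by R10: sil, fub)
dax  (by R1: sef)

Yes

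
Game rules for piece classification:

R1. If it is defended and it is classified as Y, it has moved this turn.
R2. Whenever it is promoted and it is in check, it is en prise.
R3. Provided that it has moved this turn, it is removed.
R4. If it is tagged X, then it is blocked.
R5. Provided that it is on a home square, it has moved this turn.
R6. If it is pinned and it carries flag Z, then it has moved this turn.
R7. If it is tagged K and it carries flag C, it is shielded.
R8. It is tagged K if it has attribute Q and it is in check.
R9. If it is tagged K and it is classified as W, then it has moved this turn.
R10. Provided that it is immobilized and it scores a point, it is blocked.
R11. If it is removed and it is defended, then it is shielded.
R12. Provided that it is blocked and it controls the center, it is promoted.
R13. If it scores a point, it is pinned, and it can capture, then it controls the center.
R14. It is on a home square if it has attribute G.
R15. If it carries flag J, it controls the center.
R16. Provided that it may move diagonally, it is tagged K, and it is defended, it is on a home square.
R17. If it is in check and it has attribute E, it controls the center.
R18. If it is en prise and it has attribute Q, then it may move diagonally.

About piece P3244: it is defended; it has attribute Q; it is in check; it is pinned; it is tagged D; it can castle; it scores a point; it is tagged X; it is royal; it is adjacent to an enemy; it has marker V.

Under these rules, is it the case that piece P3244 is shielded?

Forward chaining from the given facts derives: is blocked, is tagged K.
Rules concluding "it is shielded": R7 needs "it carries flag C"; R11 needs "it is removed" — none of these are established.

No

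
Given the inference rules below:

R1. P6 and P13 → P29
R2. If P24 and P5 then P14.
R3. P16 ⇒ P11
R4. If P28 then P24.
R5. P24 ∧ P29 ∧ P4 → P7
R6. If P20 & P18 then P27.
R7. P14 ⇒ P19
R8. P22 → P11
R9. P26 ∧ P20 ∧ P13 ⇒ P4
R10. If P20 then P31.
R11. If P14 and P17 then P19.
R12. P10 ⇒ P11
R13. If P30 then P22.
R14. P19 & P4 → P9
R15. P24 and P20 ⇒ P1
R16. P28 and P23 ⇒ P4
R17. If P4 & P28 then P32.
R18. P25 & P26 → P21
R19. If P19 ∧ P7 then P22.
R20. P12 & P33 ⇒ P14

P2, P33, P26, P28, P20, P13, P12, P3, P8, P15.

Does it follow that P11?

Forward chaining from the given facts derives: P24, P4, P31, P1, P32, P14, P19, P9.
Rules concluding P11: R3 needs P16; R8 needs P22; R12 needs P10 — none of these are established.

No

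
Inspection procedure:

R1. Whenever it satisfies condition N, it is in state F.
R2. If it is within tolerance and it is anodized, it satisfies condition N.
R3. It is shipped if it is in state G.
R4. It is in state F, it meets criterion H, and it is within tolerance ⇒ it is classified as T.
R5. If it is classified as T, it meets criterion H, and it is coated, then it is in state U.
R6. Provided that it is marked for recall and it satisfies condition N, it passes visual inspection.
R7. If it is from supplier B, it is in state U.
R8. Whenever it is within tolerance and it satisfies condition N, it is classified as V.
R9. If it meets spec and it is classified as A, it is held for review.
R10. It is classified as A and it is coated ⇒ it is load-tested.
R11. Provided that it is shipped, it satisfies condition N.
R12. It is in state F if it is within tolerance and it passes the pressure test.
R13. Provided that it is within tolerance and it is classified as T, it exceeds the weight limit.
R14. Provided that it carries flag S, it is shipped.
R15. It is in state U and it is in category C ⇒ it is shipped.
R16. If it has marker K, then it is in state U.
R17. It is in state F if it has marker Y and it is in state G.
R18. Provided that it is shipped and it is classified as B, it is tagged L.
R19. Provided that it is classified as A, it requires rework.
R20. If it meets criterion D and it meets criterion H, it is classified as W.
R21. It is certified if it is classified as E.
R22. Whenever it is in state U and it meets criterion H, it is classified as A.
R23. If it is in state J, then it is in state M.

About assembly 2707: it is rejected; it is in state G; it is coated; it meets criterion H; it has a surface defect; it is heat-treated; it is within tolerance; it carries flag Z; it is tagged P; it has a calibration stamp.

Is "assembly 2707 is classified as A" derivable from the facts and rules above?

By R3 (it is in state G): it is shipped.
By R11 (it is shipped): it satisfies condition N.
By R1 (it satisfies condition N): it is in state F.
By R4 (it is in state F, it meets criterion H, it is within tolerance): it is classified as T.
By R5 (it is classified as T, it meets criterion H, it is coated): it is in state U.
By R22 (it is in state U, it meets criterion H): it is classified as A.

Yes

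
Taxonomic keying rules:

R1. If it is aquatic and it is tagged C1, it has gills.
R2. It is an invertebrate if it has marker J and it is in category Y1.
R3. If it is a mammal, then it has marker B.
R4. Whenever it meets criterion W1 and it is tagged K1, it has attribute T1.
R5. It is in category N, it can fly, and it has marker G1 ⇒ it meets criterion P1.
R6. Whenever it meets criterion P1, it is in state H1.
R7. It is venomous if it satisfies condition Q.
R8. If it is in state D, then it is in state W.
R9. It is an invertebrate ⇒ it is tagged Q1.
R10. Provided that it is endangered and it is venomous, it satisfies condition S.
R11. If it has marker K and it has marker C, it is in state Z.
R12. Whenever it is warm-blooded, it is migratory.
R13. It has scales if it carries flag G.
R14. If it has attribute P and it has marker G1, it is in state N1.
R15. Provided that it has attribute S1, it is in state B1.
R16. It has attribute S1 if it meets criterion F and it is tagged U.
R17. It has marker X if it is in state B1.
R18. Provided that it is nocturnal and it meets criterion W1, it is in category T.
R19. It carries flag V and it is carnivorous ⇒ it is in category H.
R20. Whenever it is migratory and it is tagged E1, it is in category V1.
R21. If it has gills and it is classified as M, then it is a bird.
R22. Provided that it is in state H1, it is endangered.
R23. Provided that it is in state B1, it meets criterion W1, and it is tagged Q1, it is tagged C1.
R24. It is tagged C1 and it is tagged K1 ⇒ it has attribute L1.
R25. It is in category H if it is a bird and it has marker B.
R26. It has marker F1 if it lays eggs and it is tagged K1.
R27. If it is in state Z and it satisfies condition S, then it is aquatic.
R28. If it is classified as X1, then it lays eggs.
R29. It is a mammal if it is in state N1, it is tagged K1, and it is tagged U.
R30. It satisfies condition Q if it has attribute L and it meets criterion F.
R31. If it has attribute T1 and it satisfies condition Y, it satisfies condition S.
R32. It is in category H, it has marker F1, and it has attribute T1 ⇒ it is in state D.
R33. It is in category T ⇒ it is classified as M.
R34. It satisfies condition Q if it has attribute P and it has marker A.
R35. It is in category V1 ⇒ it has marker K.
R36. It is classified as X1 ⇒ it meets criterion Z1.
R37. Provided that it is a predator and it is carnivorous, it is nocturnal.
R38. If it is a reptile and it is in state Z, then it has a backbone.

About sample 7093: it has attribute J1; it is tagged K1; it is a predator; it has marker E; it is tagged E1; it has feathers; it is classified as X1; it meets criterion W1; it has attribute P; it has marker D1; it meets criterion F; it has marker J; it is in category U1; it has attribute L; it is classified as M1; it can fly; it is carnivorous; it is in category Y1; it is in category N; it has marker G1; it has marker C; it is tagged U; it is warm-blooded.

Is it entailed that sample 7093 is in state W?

By R2 (it has marker J, it is in category Y1): it is an invertebrate.
By R4 (it meets criterion W1, it is tagged K1): it has attribute T1.
By R5 (it is in category N, it can fly, it has marker G1): it meets criterion P1.
By R6 (it meets criterion P1): it is in state H1.
By R9 (it is an invertebrate): it is tagged Q1.
By R12 (it is warm-blooded): it is migratory.
By R14 (it has attribute P, it has marker G1): it is in state N1.
By R16 (it meets criterion F, it is tagged U): it has attribute S1.
By R20 (it is migratory, it is tagged E1): it is in category V1.
By R22 (it is in state H1): it is endangered.
By R28 (it is classified as X1): it lays eggs.
By R29 (it is in state N1, it is tagged K1, it is tagged U): it is a mammal.
By R30 (it has attribute L, it meets criterion F): it satisfies condition Q.
By R35 (it is in category V1): it has marker K.
By R37 (it is a predator, it is carnivorous): it is nocturnal.
By R3 (it is a mammal): it has marker B.
By R7 (it satisfies condition Q): it is venomous.
By R10 (it is endangered, it is venomous): it satisfies condition S.
By R11 (it has marker K, it has marker C): it is in state Z.
By R15 (it has attribute S1): it is in state B1.
By R18 (it is nocturnal, it meets criterion W1): it is in category T.
By R23 (it is in state B1, it meets criterion W1, it is tagged Q1): it is tagged C1.
By R26 (it lays eggs, it is tagged K1): it has marker F1.
By R27 (it is in state Z, it satisfies condition S): it is aquatic.
By R33 (it is in category T): it is classified as M.
By R1 (it is aquatic, it is tagged C1): it has gills.
By R21 (it has gills, it is classified as M): it is a bird.
By R25 (it is a bird, it has marker B): it is in category H.
By R32 (it is in category H, it has marker F1, it has attribute T1): it is in state D.
By R8 (it is in state D): it is in state W.

Yes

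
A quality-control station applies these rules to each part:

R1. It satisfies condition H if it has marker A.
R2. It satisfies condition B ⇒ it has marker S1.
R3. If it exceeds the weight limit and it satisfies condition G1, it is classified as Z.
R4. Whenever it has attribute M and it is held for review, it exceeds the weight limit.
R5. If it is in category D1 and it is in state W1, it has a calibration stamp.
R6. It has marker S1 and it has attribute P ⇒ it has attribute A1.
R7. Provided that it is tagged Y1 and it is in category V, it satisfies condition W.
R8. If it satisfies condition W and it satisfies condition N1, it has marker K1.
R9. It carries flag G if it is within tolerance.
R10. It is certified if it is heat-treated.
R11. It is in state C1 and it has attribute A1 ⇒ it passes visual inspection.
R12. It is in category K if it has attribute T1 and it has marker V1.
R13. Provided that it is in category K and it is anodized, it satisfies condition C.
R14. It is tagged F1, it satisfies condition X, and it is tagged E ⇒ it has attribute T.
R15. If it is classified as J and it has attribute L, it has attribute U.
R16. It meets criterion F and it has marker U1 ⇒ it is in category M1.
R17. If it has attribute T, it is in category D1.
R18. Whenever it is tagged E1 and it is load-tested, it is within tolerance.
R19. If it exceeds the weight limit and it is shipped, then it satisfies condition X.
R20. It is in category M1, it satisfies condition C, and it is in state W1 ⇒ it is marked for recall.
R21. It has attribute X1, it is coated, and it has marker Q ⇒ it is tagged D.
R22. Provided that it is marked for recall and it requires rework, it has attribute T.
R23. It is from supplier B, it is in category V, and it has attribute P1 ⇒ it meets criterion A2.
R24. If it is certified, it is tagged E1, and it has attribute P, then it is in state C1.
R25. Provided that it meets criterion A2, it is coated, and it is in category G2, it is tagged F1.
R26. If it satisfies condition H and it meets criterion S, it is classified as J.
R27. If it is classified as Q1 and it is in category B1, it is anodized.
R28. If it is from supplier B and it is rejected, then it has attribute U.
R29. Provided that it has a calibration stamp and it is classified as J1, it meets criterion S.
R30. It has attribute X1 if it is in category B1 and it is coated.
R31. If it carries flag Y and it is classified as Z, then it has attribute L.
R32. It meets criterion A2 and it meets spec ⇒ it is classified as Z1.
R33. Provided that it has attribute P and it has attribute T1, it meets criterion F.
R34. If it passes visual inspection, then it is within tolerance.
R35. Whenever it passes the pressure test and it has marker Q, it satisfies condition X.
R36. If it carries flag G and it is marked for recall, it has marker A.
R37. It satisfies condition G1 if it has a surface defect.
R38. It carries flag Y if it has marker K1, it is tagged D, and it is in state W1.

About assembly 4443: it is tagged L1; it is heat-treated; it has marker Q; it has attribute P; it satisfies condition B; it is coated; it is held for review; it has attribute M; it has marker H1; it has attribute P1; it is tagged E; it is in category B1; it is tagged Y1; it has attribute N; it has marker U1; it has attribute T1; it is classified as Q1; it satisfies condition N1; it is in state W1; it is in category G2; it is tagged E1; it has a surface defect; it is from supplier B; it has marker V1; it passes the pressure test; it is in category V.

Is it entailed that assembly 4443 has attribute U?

No

Forward chaining from the given facts derives: has marker S1, exceeds the weight limit, has attribute A1, satisfies condition W, has marker K1, is certified, is in category K, meets criterion A2, is in state C1, is tagged F1, is anodized, has attribute X1, meets criterion F, satisfies condition X, satisfies condition G1, is classified as Z, passes visual inspection, satisfies condition C, has attribute T, is in category M1, is in category D1, is marked for recall, is tagged D, is within tolerance, carries flag Y, has a calibration stamp, carries flag G, has attribute L, has marker A, satisfies condition H.
Rules concluding "it has attribute U": R15 needs "it is classified as J"; R28 needs "it is rejected" — none of these are established.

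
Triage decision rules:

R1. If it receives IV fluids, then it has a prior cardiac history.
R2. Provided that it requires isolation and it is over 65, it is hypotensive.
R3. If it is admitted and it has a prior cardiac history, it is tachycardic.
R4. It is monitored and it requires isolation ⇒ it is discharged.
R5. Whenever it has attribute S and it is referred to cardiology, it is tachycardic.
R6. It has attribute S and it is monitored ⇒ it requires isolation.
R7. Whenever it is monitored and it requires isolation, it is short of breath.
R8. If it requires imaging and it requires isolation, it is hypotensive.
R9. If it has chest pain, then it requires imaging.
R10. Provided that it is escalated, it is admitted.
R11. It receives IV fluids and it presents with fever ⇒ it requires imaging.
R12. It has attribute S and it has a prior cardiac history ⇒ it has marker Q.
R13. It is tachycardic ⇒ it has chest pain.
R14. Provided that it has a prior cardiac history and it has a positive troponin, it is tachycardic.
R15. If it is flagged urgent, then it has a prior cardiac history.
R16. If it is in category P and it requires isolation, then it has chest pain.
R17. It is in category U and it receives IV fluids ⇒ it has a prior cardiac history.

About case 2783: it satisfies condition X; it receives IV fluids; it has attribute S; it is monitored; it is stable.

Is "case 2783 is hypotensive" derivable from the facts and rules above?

No

Forward chaining from the given facts derives: has a prior cardiac history, requires isolation, is short of breath, has marker Q, is discharged.
Rules concluding "it is hypotensive": R2 needs "it is over 65"; R8 needs "it requires imaging" — none of these are established.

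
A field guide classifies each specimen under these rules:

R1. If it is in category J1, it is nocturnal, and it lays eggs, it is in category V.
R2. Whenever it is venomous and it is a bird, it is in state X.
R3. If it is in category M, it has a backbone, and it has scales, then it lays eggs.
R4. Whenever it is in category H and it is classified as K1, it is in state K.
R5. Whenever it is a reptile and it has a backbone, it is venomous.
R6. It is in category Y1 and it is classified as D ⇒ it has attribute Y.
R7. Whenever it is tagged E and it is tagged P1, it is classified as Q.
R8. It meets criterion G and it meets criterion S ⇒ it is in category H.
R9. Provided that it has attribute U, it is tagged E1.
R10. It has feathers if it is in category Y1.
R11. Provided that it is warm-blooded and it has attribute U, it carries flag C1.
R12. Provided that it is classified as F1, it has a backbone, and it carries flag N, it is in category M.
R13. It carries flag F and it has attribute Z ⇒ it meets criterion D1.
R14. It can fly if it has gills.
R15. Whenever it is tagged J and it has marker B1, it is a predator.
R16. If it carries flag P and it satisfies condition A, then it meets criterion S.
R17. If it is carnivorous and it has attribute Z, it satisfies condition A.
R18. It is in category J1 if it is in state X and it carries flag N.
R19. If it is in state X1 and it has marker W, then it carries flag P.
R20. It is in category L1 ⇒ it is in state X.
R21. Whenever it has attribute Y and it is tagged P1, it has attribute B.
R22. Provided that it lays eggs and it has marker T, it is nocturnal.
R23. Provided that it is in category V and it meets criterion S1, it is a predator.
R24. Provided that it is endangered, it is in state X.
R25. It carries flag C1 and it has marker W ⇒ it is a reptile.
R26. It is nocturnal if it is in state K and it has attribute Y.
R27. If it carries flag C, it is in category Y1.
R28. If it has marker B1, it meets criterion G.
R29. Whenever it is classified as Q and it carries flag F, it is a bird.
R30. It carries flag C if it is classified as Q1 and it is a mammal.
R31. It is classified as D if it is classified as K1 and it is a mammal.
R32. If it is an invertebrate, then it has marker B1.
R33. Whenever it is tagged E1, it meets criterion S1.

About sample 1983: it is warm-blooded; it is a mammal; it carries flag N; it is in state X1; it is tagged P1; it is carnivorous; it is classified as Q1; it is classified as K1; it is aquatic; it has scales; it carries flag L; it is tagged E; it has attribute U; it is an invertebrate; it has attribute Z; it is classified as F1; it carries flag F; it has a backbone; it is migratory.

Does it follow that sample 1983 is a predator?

Forward chaining from the given facts derives: is classified as Q, is tagged E1, carries flag C1, is in category M, meets criterion D1, satisfies condition A, is a bird, carries flag C, is classified as D, has marker B1, meets criterion S1, lays eggs, is in category Y1, meets criterion G, has attribute Y, has feathers, has attribute B.
Rules concluding "it is a predator": R15 needs "it is tagged J"; R23 needs "it is in category V" — none of these are established.

No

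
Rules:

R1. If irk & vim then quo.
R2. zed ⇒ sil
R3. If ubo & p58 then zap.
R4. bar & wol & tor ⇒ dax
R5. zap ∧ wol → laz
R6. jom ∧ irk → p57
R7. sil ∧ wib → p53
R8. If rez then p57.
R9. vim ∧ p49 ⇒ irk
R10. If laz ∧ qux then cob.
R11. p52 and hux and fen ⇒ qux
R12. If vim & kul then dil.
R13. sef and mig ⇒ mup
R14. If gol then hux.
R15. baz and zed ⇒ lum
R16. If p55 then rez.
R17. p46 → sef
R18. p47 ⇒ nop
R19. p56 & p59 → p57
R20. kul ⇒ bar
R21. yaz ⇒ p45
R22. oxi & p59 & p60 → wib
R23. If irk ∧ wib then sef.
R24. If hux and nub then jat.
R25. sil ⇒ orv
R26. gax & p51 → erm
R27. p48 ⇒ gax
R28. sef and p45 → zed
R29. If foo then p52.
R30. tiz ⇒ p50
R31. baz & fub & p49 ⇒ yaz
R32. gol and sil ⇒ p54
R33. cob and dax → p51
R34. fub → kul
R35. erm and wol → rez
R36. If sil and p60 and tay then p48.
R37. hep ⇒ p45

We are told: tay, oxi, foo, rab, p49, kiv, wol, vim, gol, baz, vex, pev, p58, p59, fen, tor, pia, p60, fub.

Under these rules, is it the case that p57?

Forward chaining from the given facts derives: irk, hux, wib, sef, p52, yaz, kul, quo, qux, dil, bar, p45, zed, sil, dax, p53, lum, orv, p54, p48, gax.
Rules concluding p57: R6 needs jom; R8 needs rez; R19 needs p56 — none of these are established.

No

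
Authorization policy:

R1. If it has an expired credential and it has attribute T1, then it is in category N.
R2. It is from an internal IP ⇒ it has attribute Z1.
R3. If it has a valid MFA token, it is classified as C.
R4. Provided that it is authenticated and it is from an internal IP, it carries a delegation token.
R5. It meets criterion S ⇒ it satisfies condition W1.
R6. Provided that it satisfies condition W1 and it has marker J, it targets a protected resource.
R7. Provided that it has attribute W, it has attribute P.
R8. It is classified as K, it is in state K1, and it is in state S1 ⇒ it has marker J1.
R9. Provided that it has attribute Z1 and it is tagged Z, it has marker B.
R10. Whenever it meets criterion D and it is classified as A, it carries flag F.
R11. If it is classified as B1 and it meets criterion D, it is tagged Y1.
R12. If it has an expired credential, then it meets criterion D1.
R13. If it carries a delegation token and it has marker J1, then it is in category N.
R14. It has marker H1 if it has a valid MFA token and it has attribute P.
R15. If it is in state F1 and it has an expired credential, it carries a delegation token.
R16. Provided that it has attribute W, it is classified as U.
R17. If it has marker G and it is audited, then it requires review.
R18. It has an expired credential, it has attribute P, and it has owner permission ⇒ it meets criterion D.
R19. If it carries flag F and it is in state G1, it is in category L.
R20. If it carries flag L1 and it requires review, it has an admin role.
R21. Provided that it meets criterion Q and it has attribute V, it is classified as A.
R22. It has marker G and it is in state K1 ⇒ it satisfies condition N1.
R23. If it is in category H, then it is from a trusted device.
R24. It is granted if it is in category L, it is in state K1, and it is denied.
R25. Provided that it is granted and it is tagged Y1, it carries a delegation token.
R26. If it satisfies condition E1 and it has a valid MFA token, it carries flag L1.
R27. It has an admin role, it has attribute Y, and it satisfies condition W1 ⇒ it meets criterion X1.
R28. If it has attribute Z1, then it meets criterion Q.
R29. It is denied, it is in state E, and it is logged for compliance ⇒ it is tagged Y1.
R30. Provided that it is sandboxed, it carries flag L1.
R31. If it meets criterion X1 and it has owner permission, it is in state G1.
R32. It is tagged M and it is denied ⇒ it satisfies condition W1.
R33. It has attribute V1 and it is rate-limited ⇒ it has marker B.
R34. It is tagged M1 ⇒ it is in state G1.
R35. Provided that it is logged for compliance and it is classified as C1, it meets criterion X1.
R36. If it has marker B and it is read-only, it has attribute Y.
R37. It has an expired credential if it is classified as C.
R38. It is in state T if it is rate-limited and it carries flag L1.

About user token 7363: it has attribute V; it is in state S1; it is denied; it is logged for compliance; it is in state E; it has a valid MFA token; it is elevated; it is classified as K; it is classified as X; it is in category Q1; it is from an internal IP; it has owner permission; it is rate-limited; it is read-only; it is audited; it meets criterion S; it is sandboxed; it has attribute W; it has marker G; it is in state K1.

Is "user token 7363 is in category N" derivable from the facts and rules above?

No

Forward chaining from the given facts derives: has attribute Z1, is classified as C, satisfies condition W1, has attribute P, has marker J1, has marker H1, is classified as U, requires review, satisfies condition N1, meets criterion Q, is tagged Y1, carries flag L1, has an expired credential, is in state T, meets criterion D1, meets criterion D, has an admin role, is classified as A, carries flag F.
Rules concluding "it is in category N": R1 needs "it has attribute T1"; R13 needs "it carries a delegation token" — none of these are established.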